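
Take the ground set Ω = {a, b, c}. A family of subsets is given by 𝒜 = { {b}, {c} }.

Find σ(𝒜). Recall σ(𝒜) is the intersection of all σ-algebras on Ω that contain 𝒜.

Initial family (4 sets): { ∅, {b}, {c}, Ω }.
Step 1: 3 new —
  {a,b}  = ᶜ of {c}
  {a,c}  = ᶜ of {b}
  {b,c}  = {c} ∪ {b}
  (now 7)
Step 2: 1 new —
  {a}  = ᶜ of {b,c}
  (now 8)
After Step 3 the family is unchanged; done.

Hence σ(𝒜) has 8 members: { ∅, {a}, {b}, {c}, {a,b}, {a,c}, {b,c}, Ω }.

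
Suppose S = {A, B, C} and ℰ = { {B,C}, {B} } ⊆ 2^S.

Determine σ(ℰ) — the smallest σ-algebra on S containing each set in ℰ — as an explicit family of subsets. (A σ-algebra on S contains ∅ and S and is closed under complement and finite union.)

Seed the family with ℰ together with ∅ and S: { {}, {B}, {B,C}, S }.
Iteration 1. New:
  {A}  = S∖{B,C}
  {A,C}  = S∖{B}
  |family| = 6
Iteration 2 adds 1:
  {A,B}  = {B} ∪ {A}
  |family| = 7
Iteration 3 adds 1:
  {C}  = S∖{A,B}
  |family| = 8
Iteration 4 adds nothing — fixpoint reached.

σ(ℰ) = { {}, {A}, {B}, {C}, {A,B}, {A,C}, {B,C}, S }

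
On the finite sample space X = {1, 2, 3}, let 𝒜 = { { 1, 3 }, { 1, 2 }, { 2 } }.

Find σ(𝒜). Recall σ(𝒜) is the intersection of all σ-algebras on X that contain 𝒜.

Answer: σ(𝒜) = { {  }, { 1 }, { 2 }, { 3 }, { 1, 2 }, { 1, 3 }, { 2, 3 }, X }

Derivation:
Take S₀ = 𝒜 ∪ {∅, X} = { {  }, { 2 }, { 1, 2 }, { 1, 3 }, X }.
Pass 1 adds 1:
  { 3 }  = { 1, 2 }ᶜ
  (now 6)
Pass 2: 1 new —
  { 2, 3 }  = { 3 } ∪ { 2 }
  (now 7)
Pass 3 adds 1:
  { 1 }  = { 2, 3 }ᶜ
  (now 8)
Pass 4: closed — nothing new.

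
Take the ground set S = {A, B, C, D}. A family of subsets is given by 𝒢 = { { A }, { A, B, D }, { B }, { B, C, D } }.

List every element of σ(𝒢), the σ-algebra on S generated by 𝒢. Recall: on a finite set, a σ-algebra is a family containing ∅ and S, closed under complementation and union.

Begin from { {  }, { A }, { B }, { A, B, D }, { B, C, D }, S } (that is, 𝒢 plus ∅ and S).
Round 1. New:
  { C }  = S∖{ A, B, D }
  { A, B }  = { B } ∪ { A }
  { A, C, D }  = S∖{ B }
  (now 9)
Round 2: 4 new —
  { A, C }  = { C } ∪ { A }
  { B, C }  = { B } ∪ { C }
  { C, D }  = S∖{ A, B }
  { A, B, C }  = { A, B } ∪ { C }
  (now 13)
Round 3. New:
  { D }  = S∖{ A, B, C }
  { A, D }  = S∖{ B, C }
  { B, D }  = S∖{ A, C }
  (now 16)
Round 4: stable.

Therefore σ(𝒢) = { {  }, { A }, { B }, { C }, { D }, { A, B }, { A, C }, { A, D }, { B, C }, { B, D }, { C, D }, { A, B, C }, { A, B, D }, { A, C, D }, { B, C, D }, S } (|σ(𝒢)| = 16).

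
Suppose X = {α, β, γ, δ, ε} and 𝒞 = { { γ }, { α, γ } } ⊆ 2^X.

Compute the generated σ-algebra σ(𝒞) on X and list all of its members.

σ(𝒞) = { {  }, { α }, { γ }, { α, γ }, { β, δ, ε }, { α, β, δ, ε }, { β, γ, δ, ε }, X }

Trace:
Begin from { {  }, { γ }, { α, γ }, X } (that is, 𝒞 plus ∅ and X).
Round 1 (2 new):
  { β, δ, ε }  = X∖{ α, γ }
  { α, β, δ, ε }  = X∖{ γ }
  [6 total]
Round 2 adds 1:
  { β, γ, δ, ε }  = { γ } ∪ { β, δ, ε }
  [7 total]
Round 3. New:
  { α }  = X∖{ β, γ, δ, ε }
  [8 total]
Round 4: stable.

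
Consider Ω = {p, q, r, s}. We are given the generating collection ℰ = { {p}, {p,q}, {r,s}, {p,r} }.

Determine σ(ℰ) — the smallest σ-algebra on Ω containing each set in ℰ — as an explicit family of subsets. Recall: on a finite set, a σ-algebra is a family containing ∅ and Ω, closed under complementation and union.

σ(ℰ) (16 sets): { {}, {p}, {q}, {r}, {s}, {p,q}, {p,r}, {p,s}, {q,r}, {q,s}, {r,s}, {p,q,r}, {p,q,s}, {p,r,s}, {q,r,s}, Ω }

Trace:
Seed the family with ℰ together with ∅ and Ω: { {}, {p}, {p,q}, {p,r}, {r,s}, Ω }.
Pass 1: 4 new —
  {q,s}  = Ω∖{p,r}
  {p,q,r}  = {p,q} ∪ {p,r}
  {p,r,s}  = {r,s} ∪ {p,r}
  {q,r,s}  = Ω∖{p}
  (now 10)
Pass 2. New:
  {q}  = Ω∖{p,r,s}
  {s}  = Ω∖{p,q,r}
  {p,q,s}  = {p,q} ∪ {q,s}
  (now 13)
Pass 3 (2 new):
  {r}  = Ω∖{p,q,s}
  {p,s}  = {s} ∪ {p}
  (now 15)
Pass 4 (1 new):
  {q,r}  = Ω∖{p,s}
  (now 16)
Pass 5 adds nothing — fixpoint reached.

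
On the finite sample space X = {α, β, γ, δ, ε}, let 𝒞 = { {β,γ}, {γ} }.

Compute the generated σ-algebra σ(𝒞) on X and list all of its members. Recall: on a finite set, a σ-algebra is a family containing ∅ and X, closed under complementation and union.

Seed the family with 𝒞 together with ∅ and X: { {}, {γ}, {β,γ}, X }.
Pass 1: +2 →
  {α,δ,ε}  = ᶜ of {β,γ}
  {α,β,δ,ε}  = ᶜ of {γ}
  [6 total]
Pass 2 (1 new):
  {α,γ,δ,ε}  = {α,δ,ε} ∪ {γ}
  [7 total]
Pass 3 adds 1:
  {β}  = ᶜ of {α,γ,δ,ε}
  [8 total]
Pass 4 adds nothing — fixpoint reached.

Hence σ(𝒞) has 8 members: { {}, {β}, {γ}, {β,γ}, {α,δ,ε}, {α,β,δ,ε}, {α,γ,δ,ε}, X }.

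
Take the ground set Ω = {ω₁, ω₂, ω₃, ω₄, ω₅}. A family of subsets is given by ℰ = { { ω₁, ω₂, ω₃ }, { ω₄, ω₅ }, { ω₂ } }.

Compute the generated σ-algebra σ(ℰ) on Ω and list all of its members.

Initial family (5 sets): { ∅, { ω₂ }, { ω₄, ω₅ }, { ω₁, ω₂, ω₃ }, Ω }.
Iteration 1: +2 →
  { ω₂, ω₄, ω₅ }  = { ω₄, ω₅ } ∪ { ω₂ }
  { ω₁, ω₃, ω₄, ω₅ }  = { ω₂ }ᶜ
  (now 7)
Iteration 2. New:
  { ω₁, ω₃ }  = { ω₂, ω₄, ω₅ }ᶜ
  (now 8)
Iteration 3: no new sets; the family is a σ-algebra.

Therefore σ(ℰ) = { ∅, { ω₂ }, { ω₁, ω₃ }, { ω₄, ω₅ }, { ω₁, ω₂, ω₃ }, { ω₂, ω₄, ω₅ }, { ω₁, ω₃, ω₄, ω₅ }, Ω } (|σ(ℰ)| = 8).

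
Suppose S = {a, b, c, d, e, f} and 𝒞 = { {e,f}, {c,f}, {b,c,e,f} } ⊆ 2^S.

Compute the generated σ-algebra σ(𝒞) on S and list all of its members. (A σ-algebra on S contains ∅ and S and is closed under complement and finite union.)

σ(𝒞) = { ∅, {b}, {c}, {e}, {f}, {a,d}, {b,c}, {b,e}, {b,f}, {c,e}, {c,f}, {e,f}, {a,b,d}, {a,c,d}, {a,d,e}, {a,d,f}, {b,c,e}, {b,c,f}, {b,e,f}, {c,e,f}, {a,b,c,d}, {a,b,d,e}, {a,b,d,f}, {a,c,d,e}, {a,c,d,f}, {a,d,e,f}, {b,c,e,f}, {a,b,c,d,e}, {a,b,c,d,f}, {a,b,d,e,f}, {a,c,d,e,f}, S }

Check:
Seed the family with 𝒞 together with ∅ and S: { ∅, {c,f}, {e,f}, {b,c,e,f}, S }.
Pass 1 (4 new):
  {a,d}  = ᶜ of {b,c,e,f}
  {c,e,f}  = {e,f} ∪ {c,f}
  {a,b,c,d}  = ᶜ of {e,f}
  {a,b,d,e}  = ᶜ of {c,f}
  (now 9)
Pass 2: +7 →
  {a,b,d}  = ᶜ of {c,e,f}
  {a,c,d,f}  = {a,d} ∪ {c,f}
  {a,d,e,f}  = {e,f} ∪ {a,d}
  {a,b,c,d,e}  = {a,b,d,e} ∪ {a,b,c,d}
  {a,b,c,d,f}  = {c,f} ∪ {a,b,c,d}
  {a,b,d,e,f}  = {e,f} ∪ {a,b,d,e}
  {a,c,d,e,f}  = {a,d} ∪ {c,e,f}
  (now 16)
Pass 3: 6 new —
  {b}  = ᶜ of {a,c,d,e,f}
  {c}  = ᶜ of {a,b,d,e,f}
  {e}  = ᶜ of {a,b,c,d,f}
  {f}  = ᶜ of {a,b,c,d,e}
  {b,c}  = ᶜ of {a,d,e,f}
  {b,e}  = ᶜ of {a,c,d,f}
  (now 22)
Pass 4: +9 →
  {b,f}  = {b} ∪ {f}
  {c,e}  = {e} ∪ {c}
  {a,c,d}  = {c} ∪ {a,d}
  {a,d,e}  = {e} ∪ {a,d}
  {a,d,f}  = {f} ∪ {a,d}
  {b,c,e}  = {b,e} ∪ {c}
  {b,c,f}  = {b} ∪ {c,f}
  {b,e,f}  = {b,e} ∪ {e,f}
  {a,b,d,f}  = {f} ∪ {a,b,d}
  (now 31)
Pass 5: +1 →
  {a,c,d,e}  = ᶜ of {b,f}
  (now 32)
Pass 6: closed — nothing new.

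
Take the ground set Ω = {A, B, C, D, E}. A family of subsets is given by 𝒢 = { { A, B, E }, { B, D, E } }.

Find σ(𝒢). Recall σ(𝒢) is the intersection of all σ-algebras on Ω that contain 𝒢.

σ(𝒢) = { {}, { A }, { C }, { D }, { A, C }, { A, D }, { B, E }, { C, D }, { A, B, E }, { A, C, D }, { B, C, E }, { B, D, E }, { A, B, C, E }, { A, B, D, E }, { B, C, D, E }, Ω }

Trace:
Begin from { {}, { A, B, E }, { B, D, E }, Ω } (that is, 𝒢 plus ∅ and Ω).
Pass 1 (3 new):
  { A, C }  = Ω∖{ B, D, E }
  { C, D }  = Ω∖{ A, B, E }
  { A, B, D, E }  = { A, B, E } ∪ { B, D, E }
Pass 2. New:
  { C }  = Ω∖{ A, B, D, E }
  { A, C, D }  = { C, D } ∪ { A, C }
  { A, B, C, E }  = { A, B, E } ∪ { A, C }
  { B, C, D, E }  = { C, D } ∪ { B, D, E }
Pass 3: +3 →
  { A }  = Ω∖{ B, C, D, E }
  { D }  = Ω∖{ A, B, C, E }
  { B, E }  = Ω∖{ A, C, D }
Pass 4: 2 new —
  { A, D }  = { D } ∪ { A }
  { B, C, E }  = { C } ∪ { B, E }
Pass 5: stable.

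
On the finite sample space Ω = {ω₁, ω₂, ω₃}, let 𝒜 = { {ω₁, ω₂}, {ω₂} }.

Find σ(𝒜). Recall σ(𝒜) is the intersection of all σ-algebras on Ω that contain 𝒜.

|σ(𝒜)| = 8.  σ(𝒜) = { {}, {ω₁}, {ω₂}, {ω₃}, {ω₁, ω₂}, {ω₁, ω₃}, {ω₂, ω₃}, Ω }

Derivation:
Start: 𝒜 ∪ {∅, Ω} = { {}, {ω₂}, {ω₁, ω₂}, Ω }.
Step 1: 2 new —
  {ω₃}  = Ω∖{ω₁, ω₂}
  {ω₁, ω₃}  = Ω∖{ω₂}
  [6 total]
Step 2: +1 →
  {ω₂, ω₃}  = {ω₃} ∪ {ω₂}
  [7 total]
Step 3 (1 new):
  {ω₁}  = Ω∖{ω₂, ω₃}
  [8 total]
Step 4: no new sets; the family is a σ-algebra.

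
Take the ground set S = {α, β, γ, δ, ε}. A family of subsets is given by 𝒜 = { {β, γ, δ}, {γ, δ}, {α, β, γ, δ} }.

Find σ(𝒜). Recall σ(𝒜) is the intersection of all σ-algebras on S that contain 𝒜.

σ(𝒜) = { {}, {α}, {β}, {ε}, {α, β}, {α, ε}, {β, ε}, {γ, δ}, {α, β, ε}, {α, γ, δ}, {β, γ, δ}, {γ, δ, ε}, {α, β, γ, δ}, {α, γ, δ, ε}, {β, γ, δ, ε}, S }

Check:
Seed the family with 𝒜 together with ∅ and S: { {}, {γ, δ}, {β, γ, δ}, {α, β, γ, δ}, S }.
Round 1 (3 new):
  {ε}  = complement {α, β, γ, δ}
  {α, ε}  = complement {β, γ, δ}
  {α, β, ε}  = complement {γ, δ}
  (now 8)
Round 2: 3 new —
  {γ, δ, ε}  = {γ, δ} ∪ {ε}
  {α, γ, δ, ε}  = {γ, δ} ∪ {α, ε}
  {β, γ, δ, ε}  = {β, γ, δ} ∪ {ε}
  (now 11)
Round 3. New:
  {α}  = complement {β, γ, δ, ε}
  {β}  = complement {α, γ, δ, ε}
  {α, β}  = complement {γ, δ, ε}
  (now 14)
Round 4: +2 →
  {β, ε}  = {β} ∪ {ε}
  {α, γ, δ}  = {γ, δ} ∪ {α}
  (now 16)
After Round 5 the family is unchanged; done.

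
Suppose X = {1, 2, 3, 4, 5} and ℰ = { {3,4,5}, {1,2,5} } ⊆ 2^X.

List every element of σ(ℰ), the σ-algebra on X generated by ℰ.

Answer: σ(ℰ) = { {}, {5}, {1,2}, {3,4}, {1,2,5}, {3,4,5}, {1,2,3,4}, X }

Trace:
Initial family (4 sets): { {}, {1,2,5}, {3,4,5}, X }.
Iteration 1. New:
  {1,2}  = complement {3,4,5}
  {3,4}  = complement {1,2,5}
  |family| = 6
Iteration 2: +1 →
  {1,2,3,4}  = {3,4} ∪ {1,2}
  |family| = 7
Iteration 3 (1 new):
  {5}  = complement {1,2,3,4}
  |family| = 8
Iteration 4: no new sets; the family is a σ-algebra.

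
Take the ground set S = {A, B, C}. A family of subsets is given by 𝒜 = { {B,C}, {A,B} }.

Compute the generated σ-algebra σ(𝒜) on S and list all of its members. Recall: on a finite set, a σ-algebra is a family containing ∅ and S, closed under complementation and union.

Take S₀ = 𝒜 ∪ {∅, S} = { ∅, {A,B}, {B,C}, S }.
Pass 1 (2 new):
  {A}  = ᶜ of {B,C}
  {C}  = ᶜ of {A,B}
  — 6 sets.
Pass 2. New:
  {A,C}  = {C} ∪ {A}
  — 7 sets.
Pass 3 adds 1:
  {B}  = ᶜ of {A,C}
  — 8 sets.
Pass 4: closed — nothing new.

|σ(𝒜)| = 8.  σ(𝒜) = { ∅, {A}, {B}, {C}, {A,B}, {A,C}, {B,C}, S }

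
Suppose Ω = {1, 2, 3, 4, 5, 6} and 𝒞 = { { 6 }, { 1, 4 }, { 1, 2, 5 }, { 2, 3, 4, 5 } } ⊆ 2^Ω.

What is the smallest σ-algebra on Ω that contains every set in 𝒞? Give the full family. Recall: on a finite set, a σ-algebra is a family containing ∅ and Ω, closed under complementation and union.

Start: 𝒞 ∪ {∅, Ω} = { {}, { 6 }, { 1, 4 }, { 1, 2, 5 }, { 2, 3, 4, 5 }, Ω }.
Round 1 adds 8:
  { 1, 6 }  = ᶜ of { 2, 3, 4, 5 }
  { 1, 4, 6 }  = { 1, 4 } ∪ { 6 }
  { 3, 4, 6 }  = ᶜ of { 1, 2, 5 }
  { 1, 2, 4, 5 }  = { 1, 2, 5 } ∪ { 1, 4 }
  { 1, 2, 5, 6 }  = { 1, 2, 5 } ∪ { 6 }
  { 2, 3, 5, 6 }  = ᶜ of { 1, 4 }
  { 1, 2, 3, 4, 5 }  = ᶜ of { 6 }
  { 2, 3, 4, 5, 6 }  = { 2, 3, 4, 5 } ∪ { 6 }
  [14 total]
Round 2: 7 new —
  { 1 }  = ᶜ of { 2, 3, 4, 5, 6 }
  { 3, 4 }  = ᶜ of { 1, 2, 5, 6 }
  { 3, 6 }  = ᶜ of { 1, 2, 4, 5 }
  { 2, 3, 5 }  = ᶜ of { 1, 4, 6 }
  { 1, 3, 4, 6 }  = { 1, 6 } ∪ { 3, 4, 6 }
  { 1, 2, 3, 5, 6 }  = { 1, 6 } ∪ { 2, 3, 5, 6 }
  { 1, 2, 4, 5, 6 }  = { 1, 6 } ∪ { 1, 2, 4, 5 }
  [21 total]
Round 3: +6 →
  { 3 }  = ᶜ of { 1, 2, 4, 5, 6 }
  { 4 }  = ᶜ of { 1, 2, 3, 5, 6 }
  { 2, 5 }  = ᶜ of { 1, 3, 4, 6 }
  { 1, 3, 4 }  = { 3, 4 } ∪ { 1, 4 }
  { 1, 3, 6 }  = { 1, 6 } ∪ { 3, 6 }
  { 1, 2, 3, 5 }  = { 1, 2, 5 } ∪ { 2, 3, 5 }
  [27 total]
Round 4: 4 new —
  { 1, 3 }  = { 1 } ∪ { 3 }
  { 4, 6 }  = ᶜ of { 1, 2, 3, 5 }
  { 2, 4, 5 }  = ᶜ of { 1, 3, 6 }
  { 2, 5, 6 }  = ᶜ of { 1, 3, 4 }
  [31 total]
Round 5 adds 1:
  { 2, 4, 5, 6 }  = ᶜ of { 1, 3 }
  [32 total]
Round 6: already closed under ᶜ and ∪.

|σ(𝒞)| = 32.  σ(𝒞) = { {}, { 1 }, { 3 }, { 4 }, { 6 }, { 1, 3 }, { 1, 4 }, { 1, 6 }, { 2, 5 }, { 3, 4 }, { 3, 6 }, { 4, 6 }, { 1, 2, 5 }, { 1, 3, 4 }, { 1, 3, 6 }, { 1, 4, 6 }, { 2, 3, 5 }, { 2, 4, 5 }, { 2, 5, 6 }, { 3, 4, 6 }, { 1, 2, 3, 5 }, { 1, 2, 4, 5 }, { 1, 2, 5, 6 }, { 1, 3, 4, 6 }, { 2, 3, 4, 5 }, { 2, 3, 5, 6 }, { 2, 4, 5, 6 }, { 1, 2, 3, 4, 5 }, { 1, 2, 3, 5, 6 }, { 1, 2, 4, 5, 6 }, { 2, 3, 4, 5, 6 }, Ω }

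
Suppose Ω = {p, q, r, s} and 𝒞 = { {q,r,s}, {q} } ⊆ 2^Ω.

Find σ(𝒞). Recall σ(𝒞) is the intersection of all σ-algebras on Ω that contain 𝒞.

Begin from { {}, {q}, {q,r,s}, Ω } (that is, 𝒞 plus ∅ and Ω).
Step 1 (2 new):
  {p}  = ᶜ of {q,r,s}
  {p,r,s}  = ᶜ of {q}
  — 6 sets.
Step 2: +1 →
  {p,q}  = {q} ∪ {p}
  — 7 sets.
Step 3. New:
  {r,s}  = ᶜ of {p,q}
  — 8 sets.
Step 4: no new sets; the family is a σ-algebra.

|σ(𝒞)| = 8.  σ(𝒞) = { {}, {p}, {q}, {p,q}, {r,s}, {p,r,s}, {q,r,s}, Ω }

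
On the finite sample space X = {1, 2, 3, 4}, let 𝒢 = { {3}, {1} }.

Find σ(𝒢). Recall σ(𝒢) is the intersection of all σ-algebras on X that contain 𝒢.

|σ(𝒢)| = 8.  σ(𝒢) = { ∅, {1}, {3}, {1, 3}, {2, 4}, {1, 2, 4}, {2, 3, 4}, X }

Derivation:
Initial family (4 sets): { ∅, {1}, {3}, X }.
Step 1: 3 new —
  {1, 3}  = {3} ∪ {1}
  {1, 2, 4}  = complement {3}
  {2, 3, 4}  = complement {1}
  (now 7)
Step 2: +1 →
  {2, 4}  = complement {1, 3}
  (now 8)
Step 3 adds nothing — fixpoint reached.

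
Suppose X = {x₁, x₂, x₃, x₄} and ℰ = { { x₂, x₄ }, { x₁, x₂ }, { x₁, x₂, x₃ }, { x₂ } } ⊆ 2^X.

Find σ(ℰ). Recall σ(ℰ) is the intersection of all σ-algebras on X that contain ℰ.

Begin from { ∅, { x₂ }, { x₁, x₂ }, { x₂, x₄ }, { x₁, x₂, x₃ }, X } (that is, ℰ plus ∅ and X).
Round 1 (5 new):
  { x₄ }  = X∖{ x₁, x₂, x₃ }
  { x₁, x₃ }  = X∖{ x₂, x₄ }
  { x₃, x₄ }  = X∖{ x₁, x₂ }
  { x₁, x₂, x₄ }  = { x₁, x₂ } ∪ { x₂, x₄ }
  { x₁, x₃, x₄ }  = X∖{ x₂ }
  [11 total]
Round 2: +2 →
  { x₃ }  = X∖{ x₁, x₂, x₄ }
  { x₂, x₃, x₄ }  = { x₃, x₄ } ∪ { x₂ }
  [13 total]
Round 3 adds 2:
  { x₁ }  = X∖{ x₂, x₃, x₄ }
  { x₂, x₃ }  = { x₃ } ∪ { x₂ }
  [15 total]
Round 4 (1 new):
  { x₁, x₄ }  = X∖{ x₂, x₃ }
  [16 total]
Round 5: closed — nothing new.

Hence σ(ℰ) has 16 members: { ∅, { x₁ }, { x₂ }, { x₃ }, { x₄ }, { x₁, x₂ }, { x₁, x₃ }, { x₁, x₄ }, { x₂, x₃ }, { x₂, x₄ }, { x₃, x₄ }, { x₁, x₂, x₃ }, { x₁, x₂, x₄ }, { x₁, x₃, x₄ }, { x₂, x₃, x₄ }, X }.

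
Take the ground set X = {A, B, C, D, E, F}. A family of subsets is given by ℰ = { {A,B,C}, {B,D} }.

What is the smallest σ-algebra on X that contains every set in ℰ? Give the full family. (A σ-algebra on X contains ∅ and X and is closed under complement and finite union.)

Initial family (4 sets): { ∅, {B,D}, {A,B,C}, X }.
Pass 1: 3 new —
  {D,E,F}  = complement {A,B,C}
  {A,B,C,D}  = {B,D} ∪ {A,B,C}
  {A,C,E,F}  = complement {B,D}
  — 7 sets.
Pass 2 (4 new):
  {E,F}  = complement {A,B,C,D}
  {B,D,E,F}  = {D,E,F} ∪ {B,D}
  {A,B,C,E,F}  = {A,C,E,F} ∪ {A,B,C}
  {A,C,D,E,F}  = {A,C,E,F} ∪ {D,E,F}
  — 11 sets.
Pass 3 adds 3:
  {B}  = complement {A,C,D,E,F}
  {D}  = complement {A,B,C,E,F}
  {A,C}  = complement {B,D,E,F}
  — 14 sets.
Pass 4: 2 new —
  {A,C,D}  = {A,C} ∪ {D}
  {B,E,F}  = {E,F} ∪ {B}
  — 16 sets.
Pass 5: stable.

|σ(ℰ)| = 16.  σ(ℰ) = { ∅, {B}, {D}, {A,C}, {B,D}, {E,F}, {A,B,C}, {A,C,D}, {B,E,F}, {D,E,F}, {A,B,C,D}, {A,C,E,F}, {B,D,E,F}, {A,B,C,E,F}, {A,C,D,E,F}, X }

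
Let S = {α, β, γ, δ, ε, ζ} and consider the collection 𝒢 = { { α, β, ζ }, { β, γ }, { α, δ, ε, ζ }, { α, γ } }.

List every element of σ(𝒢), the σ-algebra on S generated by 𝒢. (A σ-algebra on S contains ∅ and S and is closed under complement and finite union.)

Take S₀ = 𝒢 ∪ {∅, S} = { {  }, { α, γ }, { β, γ }, { α, β, ζ }, { α, δ, ε, ζ }, S }.
Round 1: +6 →
  { α, β, γ }  = { β, γ } ∪ { α, γ }
  { γ, δ, ε }  = { α, β, ζ }ᶜ
  { α, β, γ, ζ }  = { β, γ } ∪ { α, β, ζ }
  { β, δ, ε, ζ }  = { α, γ }ᶜ
  { α, β, δ, ε, ζ }  = { α, δ, ε, ζ } ∪ { α, β, ζ }
  { α, γ, δ, ε, ζ }  = { α, γ } ∪ { α, δ, ε, ζ }
  — 12 sets.
Round 2: +8 →
  { β }  = { α, γ, δ, ε, ζ }ᶜ
  { γ }  = { α, β, δ, ε, ζ }ᶜ
  { δ, ε }  = { α, β, γ, ζ }ᶜ
  { δ, ε, ζ }  = { α, β, γ }ᶜ
  { α, γ, δ, ε }  = { γ, δ, ε } ∪ { α, γ }
  { β, γ, δ, ε }  = { γ, δ, ε } ∪ { β, γ }
  { α, β, γ, δ, ε }  = { γ, δ, ε } ∪ { α, β, γ }
  { β, γ, δ, ε, ζ }  = { γ, δ, ε } ∪ { β, δ, ε, ζ }
  — 20 sets.
Round 3: +6 →
  { α }  = { β, γ, δ, ε, ζ }ᶜ
  { ζ }  = { α, β, γ, δ, ε }ᶜ
  { α, ζ }  = { β, γ, δ, ε }ᶜ
  { β, ζ }  = { α, γ, δ, ε }ᶜ
  { β, δ, ε }  = { β } ∪ { δ, ε }
  { γ, δ, ε, ζ }  = { γ, δ, ε } ∪ { δ, ε, ζ }
  — 26 sets.
Round 4. New:
  { α, β }  = { γ, δ, ε, ζ }ᶜ
  { γ, ζ }  = { ζ } ∪ { γ }
  { α, γ, ζ }  = { β, δ, ε }ᶜ
  { α, δ, ε }  = { δ, ε } ∪ { α }
  { β, γ, ζ }  = { β, ζ } ∪ { γ }
  { α, β, δ, ε }  = { β, δ, ε } ∪ { α }
  — 32 sets.
Round 5: closed — nothing new.

Therefore σ(𝒢) = { {  }, { α }, { β }, { γ }, { ζ }, { α, β }, { α, γ }, { α, ζ }, { β, γ }, { β, ζ }, { γ, ζ }, { δ, ε }, { α, β, γ }, { α, β, ζ }, { α, γ, ζ }, { α, δ, ε }, { β, γ, ζ }, { β, δ, ε }, { γ, δ, ε }, { δ, ε, ζ }, { α, β, γ, ζ }, { α, β, δ, ε }, { α, γ, δ, ε }, { α, δ, ε, ζ }, { β, γ, δ, ε }, { β, δ, ε, ζ }, { γ, δ, ε, ζ }, { α, β, γ, δ, ε }, { α, β, δ, ε, ζ }, { α, γ, δ, ε, ζ }, { β, γ, δ, ε, ζ }, S } (|σ(𝒢)| = 32).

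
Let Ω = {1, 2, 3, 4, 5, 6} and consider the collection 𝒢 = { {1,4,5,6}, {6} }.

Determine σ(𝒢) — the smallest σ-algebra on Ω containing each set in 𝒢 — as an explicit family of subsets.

σ(𝒢) (8 sets): { {}, {6}, {2,3}, {1,4,5}, {2,3,6}, {1,4,5,6}, {1,2,3,4,5}, Ω }

Working:
Seed the family with 𝒢 together with ∅ and Ω: { {}, {6}, {1,4,5,6}, Ω }.
Pass 1 (2 new):
  {2,3}  = complement {1,4,5,6}
  {1,2,3,4,5}  = complement {6}
  (now 6)
Pass 2 (1 new):
  {2,3,6}  = {2,3} ∪ {6}
  (now 7)
Pass 3. New:
  {1,4,5}  = complement {2,3,6}
  (now 8)
Pass 4: already closed under ᶜ and ∪.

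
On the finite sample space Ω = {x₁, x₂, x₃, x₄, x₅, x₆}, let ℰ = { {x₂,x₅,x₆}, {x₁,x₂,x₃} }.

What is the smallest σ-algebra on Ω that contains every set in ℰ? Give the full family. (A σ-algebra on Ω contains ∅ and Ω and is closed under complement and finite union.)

Initial family (4 sets): { {}, {x₁,x₂,x₃}, {x₂,x₅,x₆}, Ω }.
Iteration 1 adds 3:
  {x₁,x₃,x₄}  = ᶜ of {x₂,x₅,x₆}
  {x₄,x₅,x₆}  = ᶜ of {x₁,x₂,x₃}
  {x₁,x₂,x₃,x₅,x₆}  = {x₂,x₅,x₆} ∪ {x₁,x₂,x₃}
Iteration 2 (4 new):
  {x₄}  = ᶜ of {x₁,x₂,x₃,x₅,x₆}
  {x₁,x₂,x₃,x₄}  = {x₁,x₃,x₄} ∪ {x₁,x₂,x₃}
  {x₂,x₄,x₅,x₆}  = {x₂,x₅,x₆} ∪ {x₄,x₅,x₆}
  {x₁,x₃,x₄,x₅,x₆}  = {x₁,x₃,x₄} ∪ {x₄,x₅,x₆}
Iteration 3: +3 →
  {x₂}  = ᶜ of {x₁,x₃,x₄,x₅,x₆}
  {x₁,x₃}  = ᶜ of {x₂,x₄,x₅,x₆}
  {x₅,x₆}  = ᶜ of {x₁,x₂,x₃,x₄}
Iteration 4 adds 2:
  {x₂,x₄}  = {x₄} ∪ {x₂}
  {x₁,x₃,x₅,x₆}  = {x₅,x₆} ∪ {x₁,x₃}
Iteration 5 adds nothing — fixpoint reached.

Hence σ(ℰ) has 16 members: { {}, {x₂}, {x₄}, {x₁,x₃}, {x₂,x₄}, {x₅,x₆}, {x₁,x₂,x₃}, {x₁,x₃,x₄}, {x₂,x₅,x₆}, {x₄,x₅,x₆}, {x₁,x₂,x₃,x₄}, {x₁,x₃,x₅,x₆}, {x₂,x₄,x₅,x₆}, {x₁,x₂,x₃,x₅,x₆}, {x₁,x₃,x₄,x₅,x₆}, Ω }.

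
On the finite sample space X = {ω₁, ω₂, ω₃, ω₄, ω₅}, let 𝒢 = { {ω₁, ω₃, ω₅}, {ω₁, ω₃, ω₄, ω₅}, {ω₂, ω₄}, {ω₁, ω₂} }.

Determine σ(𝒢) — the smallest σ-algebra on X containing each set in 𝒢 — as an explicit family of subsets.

Answer: σ(𝒢) = { {}, {ω₁}, {ω₂}, {ω₄}, {ω₁, ω₂}, {ω₁, ω₄}, {ω₂, ω₄}, {ω₃, ω₅}, {ω₁, ω₂, ω₄}, {ω₁, ω₃, ω₅}, {ω₂, ω₃, ω₅}, {ω₃, ω₄, ω₅}, {ω₁, ω₂, ω₃, ω₅}, {ω₁, ω₃, ω₄, ω₅}, {ω₂, ω₃, ω₄, ω₅}, X }

Derivation:
Seed the family with 𝒢 together with ∅ and X: { {}, {ω₁, ω₂}, {ω₂, ω₄}, {ω₁, ω₃, ω₅}, {ω₁, ω₃, ω₄, ω₅}, X }.
Round 1: 4 new —
  {ω₂}  = X∖{ω₁, ω₃, ω₄, ω₅}
  {ω₁, ω₂, ω₄}  = {ω₁, ω₂} ∪ {ω₂, ω₄}
  {ω₃, ω₄, ω₅}  = X∖{ω₁, ω₂}
  {ω₁, ω₂, ω₃, ω₅}  = {ω₁, ω₂} ∪ {ω₁, ω₃, ω₅}
  — 10 sets.
Round 2: 3 new —
  {ω₄}  = X∖{ω₁, ω₂, ω₃, ω₅}
  {ω₃, ω₅}  = X∖{ω₁, ω₂, ω₄}
  {ω₂, ω₃, ω₄, ω₅}  = {ω₃, ω₄, ω₅} ∪ {ω₂}
  — 13 sets.
Round 3: +2 →
  {ω₁}  = X∖{ω₂, ω₃, ω₄, ω₅}
  {ω₂, ω₃, ω₅}  = {ω₂} ∪ {ω₃, ω₅}
  — 15 sets.
Round 4 adds 1:
  {ω₁, ω₄}  = X∖{ω₂, ω₃, ω₅}
  — 16 sets.
Round 5: already closed under ᶜ and ∪.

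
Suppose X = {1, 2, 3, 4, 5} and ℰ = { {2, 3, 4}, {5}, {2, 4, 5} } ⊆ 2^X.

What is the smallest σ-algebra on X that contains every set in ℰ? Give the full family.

Start: ℰ ∪ {∅, X} = { {}, {5}, {2, 3, 4}, {2, 4, 5}, X }.
Round 1: 4 new —
  {1, 3}  = complement {2, 4, 5}
  {1, 5}  = complement {2, 3, 4}
  {1, 2, 3, 4}  = complement {5}
  {2, 3, 4, 5}  = {2, 3, 4} ∪ {2, 4, 5}
  |family| = 9
Round 2 adds 3:
  {1}  = complement {2, 3, 4, 5}
  {1, 3, 5}  = {5} ∪ {1, 3}
  {1, 2, 4, 5}  = {1, 5} ∪ {2, 4, 5}
  |family| = 12
Round 3: +2 →
  {3}  = complement {1, 2, 4, 5}
  {2, 4}  = complement {1, 3, 5}
  |family| = 14
Round 4 adds 2:
  {3, 5}  = {3} ∪ {5}
  {1, 2, 4}  = {2, 4} ∪ {1}
  |family| = 16
Round 5: already closed under ᶜ and ∪.

|σ(ℰ)| = 16.  σ(ℰ) = { {}, {1}, {3}, {5}, {1, 3}, {1, 5}, {2, 4}, {3, 5}, {1, 2, 4}, {1, 3, 5}, {2, 3, 4}, {2, 4, 5}, {1, 2, 3, 4}, {1, 2, 4, 5}, {2, 3, 4, 5}, X }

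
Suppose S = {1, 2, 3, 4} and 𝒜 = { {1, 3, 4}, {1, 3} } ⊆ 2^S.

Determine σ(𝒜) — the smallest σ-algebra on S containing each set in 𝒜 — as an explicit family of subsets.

σ(𝒜) (8 sets): { {}, {2}, {4}, {1, 3}, {2, 4}, {1, 2, 3}, {1, 3, 4}, S }

Derivation:
Initial family (4 sets): { {}, {1, 3}, {1, 3, 4}, S }.
Pass 1 adds 2:
  {2}  = {1, 3, 4}ᶜ
  {2, 4}  = {1, 3}ᶜ
  |family| = 6
Pass 2 adds 1:
  {1, 2, 3}  = {1, 3} ∪ {2}
  |family| = 7
Pass 3: +1 →
  {4}  = {1, 2, 3}ᶜ
  |family| = 8
Pass 4 adds nothing — fixpoint reached.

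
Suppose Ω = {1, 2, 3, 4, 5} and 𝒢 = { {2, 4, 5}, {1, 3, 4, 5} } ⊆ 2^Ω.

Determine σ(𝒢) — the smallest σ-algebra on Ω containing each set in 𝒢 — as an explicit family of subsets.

Answer: σ(𝒢) = { ∅, {2}, {1, 3}, {4, 5}, {1, 2, 3}, {2, 4, 5}, {1, 3, 4, 5}, Ω }

Derivation:
Seed the family with 𝒢 together with ∅ and Ω: { ∅, {2, 4, 5}, {1, 3, 4, 5}, Ω }.
Iteration 1: +2 →
  {2}  = {1, 3, 4, 5}ᶜ
  {1, 3}  = {2, 4, 5}ᶜ
Iteration 2: 1 new —
  {1, 2, 3}  = {1, 3} ∪ {2}
Iteration 3: +1 →
  {4, 5}  = {1, 2, 3}ᶜ
After Iteration 4 the family is unchanged; done.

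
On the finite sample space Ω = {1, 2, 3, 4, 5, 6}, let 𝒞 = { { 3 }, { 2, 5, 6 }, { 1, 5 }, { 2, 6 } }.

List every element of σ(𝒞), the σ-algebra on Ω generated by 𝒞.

Answer: σ(𝒞) = { {  }, { 1 }, { 3 }, { 4 }, { 5 }, { 1, 3 }, { 1, 4 }, { 1, 5 }, { 2, 6 }, { 3, 4 }, { 3, 5 }, { 4, 5 }, { 1, 2, 6 }, { 1, 3, 4 }, { 1, 3, 5 }, { 1, 4, 5 }, { 2, 3, 6 }, { 2, 4, 6 }, { 2, 5, 6 }, { 3, 4, 5 }, { 1, 2, 3, 6 }, { 1, 2, 4, 6 }, { 1, 2, 5, 6 }, { 1, 3, 4, 5 }, { 2, 3, 4, 6 }, { 2, 3, 5, 6 }, { 2, 4, 5, 6 }, { 1, 2, 3, 4, 6 }, { 1, 2, 3, 5, 6 }, { 1, 2, 4, 5, 6 }, { 2, 3, 4, 5, 6 }, Ω }

Check:
Start: 𝒞 ∪ {∅, Ω} = { {  }, { 3 }, { 1, 5 }, { 2, 6 }, { 2, 5, 6 }, Ω }.
Pass 1 (8 new):
  { 1, 3, 4 }  = Ω∖{ 2, 5, 6 }
  { 1, 3, 5 }  = { 3 } ∪ { 1, 5 }
  { 2, 3, 6 }  = { 3 } ∪ { 2, 6 }
  { 1, 2, 5, 6 }  = { 1, 5 } ∪ { 2, 6 }
  { 1, 3, 4, 5 }  = Ω∖{ 2, 6 }
  { 2, 3, 4, 6 }  = Ω∖{ 1, 5 }
  { 2, 3, 5, 6 }  = { 3 } ∪ { 2, 5, 6 }
  { 1, 2, 4, 5, 6 }  = Ω∖{ 3 }
  [14 total]
Pass 2 (7 new):
  { 1, 4 }  = Ω∖{ 2, 3, 5, 6 }
  { 3, 4 }  = Ω∖{ 1, 2, 5, 6 }
  { 1, 4, 5 }  = Ω∖{ 2, 3, 6 }
  { 2, 4, 6 }  = Ω∖{ 1, 3, 5 }
  { 1, 2, 3, 4, 6 }  = { 2, 3, 6 } ∪ { 1, 3, 4 }
  { 1, 2, 3, 5, 6 }  = { 2, 3, 6 } ∪ { 1, 3, 5 }
  { 2, 3, 4, 5, 6 }  = { 2, 5, 6 } ∪ { 2, 3, 4, 6 }
  [21 total]
Pass 3 adds 5:
  { 1 }  = Ω∖{ 2, 3, 4, 5, 6 }
  { 4 }  = Ω∖{ 1, 2, 3, 5, 6 }
  { 5 }  = Ω∖{ 1, 2, 3, 4, 6 }
  { 1, 2, 4, 6 }  = { 2, 4, 6 } ∪ { 1, 4 }
  { 2, 4, 5, 6 }  = { 2, 4, 6 } ∪ { 2, 5, 6 }
  [26 total]
Pass 4: 6 new —
  { 1, 3 }  = Ω∖{ 2, 4, 5, 6 }
  { 3, 5 }  = Ω∖{ 1, 2, 4, 6 }
  { 4, 5 }  = { 5 } ∪ { 4 }
  { 1, 2, 6 }  = { 1 } ∪ { 2, 6 }
  { 3, 4, 5 }  = { 3, 4 } ∪ { 5 }
  { 1, 2, 3, 6 }  = { 1 } ∪ { 2, 3, 6 }
  [32 total]
After Pass 5 the family is unchanged; done.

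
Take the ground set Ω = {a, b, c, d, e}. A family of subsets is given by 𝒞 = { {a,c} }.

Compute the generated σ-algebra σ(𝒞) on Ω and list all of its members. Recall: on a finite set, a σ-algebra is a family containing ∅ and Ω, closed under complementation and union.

σ(𝒞) = { {}, {a,c}, {b,d,e}, Ω }

Trace:
Take S₀ = 𝒞 ∪ {∅, Ω} = { {}, {a,c}, Ω }.
Pass 1 adds 1:
  {b,d,e}  = Ω∖{a,c}
  (now 4)
Pass 2: already closed under ᶜ and ∪.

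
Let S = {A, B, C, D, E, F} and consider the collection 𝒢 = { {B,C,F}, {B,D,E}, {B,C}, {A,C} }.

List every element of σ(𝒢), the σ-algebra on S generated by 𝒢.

Take S₀ = 𝒢 ∪ {∅, S} = { {}, {A,C}, {B,C}, {B,C,F}, {B,D,E}, S }.
Pass 1 adds 9:
  {A,B,C}  = {B,C} ∪ {A,C}
  {A,C,F}  = ᶜ of {B,D,E}
  {A,D,E}  = ᶜ of {B,C,F}
  {A,B,C,F}  = {A,C} ∪ {B,C,F}
  {A,D,E,F}  = ᶜ of {B,C}
  {B,C,D,E}  = {B,C} ∪ {B,D,E}
  {B,D,E,F}  = ᶜ of {A,C}
  {A,B,C,D,E}  = {A,C} ∪ {B,D,E}
  {B,C,D,E,F}  = {B,C,F} ∪ {B,D,E}
  |family| = 15
Pass 2. New:
  {A}  = ᶜ of {B,C,D,E,F}
  {F}  = ᶜ of {A,B,C,D,E}
  {A,F}  = ᶜ of {B,C,D,E}
  {D,E}  = ᶜ of {A,B,C,F}
  {D,E,F}  = ᶜ of {A,B,C}
  {A,B,D,E}  = {A,D,E} ∪ {B,D,E}
  {A,C,D,E}  = {A,D,E} ∪ {A,C}
  {A,B,D,E,F}  = {A,D,E} ∪ {B,D,E,F}
  {A,C,D,E,F}  = {A,D,E} ∪ {A,C,F}
  |family| = 24
Pass 3 adds 4:
  {B}  = ᶜ of {A,C,D,E,F}
  {C}  = ᶜ of {A,B,D,E,F}
  {B,F}  = ᶜ of {A,C,D,E}
  {C,F}  = ᶜ of {A,B,D,E}
  |family| = 28
Pass 4 (4 new):
  {A,B}  = {B} ∪ {A}
  {A,B,F}  = {A,F} ∪ {B}
  {C,D,E}  = {D,E} ∪ {C}
  {C,D,E,F}  = {D,E} ∪ {C,F}
  |family| = 32
Pass 5: closed — nothing new.

Hence σ(𝒢) has 32 members: { {}, {A}, {B}, {C}, {F}, {A,B}, {A,C}, {A,F}, {B,C}, {B,F}, {C,F}, {D,E}, {A,B,C}, {A,B,F}, {A,C,F}, {A,D,E}, {B,C,F}, {B,D,E}, {C,D,E}, {D,E,F}, {A,B,C,F}, {A,B,D,E}, {A,C,D,E}, {A,D,E,F}, {B,C,D,E}, {B,D,E,F}, {C,D,E,F}, {A,B,C,D,E}, {A,B,D,E,F}, {A,C,D,E,F}, {B,C,D,E,F}, S }.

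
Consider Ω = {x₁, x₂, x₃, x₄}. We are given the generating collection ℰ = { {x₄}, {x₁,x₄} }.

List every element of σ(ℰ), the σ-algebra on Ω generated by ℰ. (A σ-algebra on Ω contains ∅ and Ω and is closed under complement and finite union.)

σ(ℰ) (8 sets): { {}, {x₁}, {x₄}, {x₁,x₄}, {x₂,x₃}, {x₁,x₂,x₃}, {x₂,x₃,x₄}, Ω }

Check:
Begin from { {}, {x₄}, {x₁,x₄}, Ω } (that is, ℰ plus ∅ and Ω).
Round 1: +2 →
  {x₂,x₃}  = ᶜ of {x₁,x₄}
  {x₁,x₂,x₃}  = ᶜ of {x₄}
  |family| = 6
Round 2: +1 →
  {x₂,x₃,x₄}  = {x₂,x₃} ∪ {x₄}
  |family| = 7
Round 3: 1 new —
  {x₁}  = ᶜ of {x₂,x₃,x₄}
  |family| = 8
After Round 4 the family is unchanged; done.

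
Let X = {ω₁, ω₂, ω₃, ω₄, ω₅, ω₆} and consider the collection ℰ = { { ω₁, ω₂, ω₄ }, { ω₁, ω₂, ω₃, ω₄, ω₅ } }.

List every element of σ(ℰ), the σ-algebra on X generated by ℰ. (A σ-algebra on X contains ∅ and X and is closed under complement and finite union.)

Answer: σ(ℰ) = { ∅, { ω₆ }, { ω₃, ω₅ }, { ω₁, ω₂, ω₄ }, { ω₃, ω₅, ω₆ }, { ω₁, ω₂, ω₄, ω₆ }, { ω₁, ω₂, ω₃, ω₄, ω₅ }, X }

Check:
Seed the family with ℰ together with ∅ and X: { ∅, { ω₁, ω₂, ω₄ }, { ω₁, ω₂, ω₃, ω₄, ω₅ }, X }.
Pass 1 adds 2:
  { ω₆ }  = complement { ω₁, ω₂, ω₃, ω₄, ω₅ }
  { ω₃, ω₅, ω₆ }  = complement { ω₁, ω₂, ω₄ }
Pass 2 (1 new):
  { ω₁, ω₂, ω₄, ω₆ }  = { ω₁, ω₂, ω₄ } ∪ { ω₆ }
Pass 3 (1 new):
  { ω₃, ω₅ }  = complement { ω₁, ω₂, ω₄, ω₆ }
After Pass 4 the family is unchanged; done.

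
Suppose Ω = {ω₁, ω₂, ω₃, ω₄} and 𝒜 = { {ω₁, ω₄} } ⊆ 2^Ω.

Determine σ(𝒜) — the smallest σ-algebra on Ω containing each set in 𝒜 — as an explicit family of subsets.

σ(𝒜) (4 sets): { ∅, {ω₁, ω₄}, {ω₂, ω₃}, Ω }

Check:
Start: 𝒜 ∪ {∅, Ω} = { ∅, {ω₁, ω₄}, Ω }.
Round 1. New:
  {ω₂, ω₃}  = Ω∖{ω₁, ω₄}
  |family| = 4
Round 2: closed — nothing new.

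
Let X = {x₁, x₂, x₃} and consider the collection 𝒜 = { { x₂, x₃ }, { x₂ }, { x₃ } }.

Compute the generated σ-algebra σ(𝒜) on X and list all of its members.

Initial family (5 sets): { {  }, { x₂ }, { x₃ }, { x₂, x₃ }, X }.
Step 1: 3 new —
  { x₁ }  = X∖{ x₂, x₃ }
  { x₁, x₂ }  = X∖{ x₃ }
  { x₁, x₃ }  = X∖{ x₂ }
  — 8 sets.
Step 2: stable.

Therefore σ(𝒜) = { {  }, { x₁ }, { x₂ }, { x₃ }, { x₁, x₂ }, { x₁, x₃ }, { x₂, x₃ }, X } (|σ(𝒜)| = 8).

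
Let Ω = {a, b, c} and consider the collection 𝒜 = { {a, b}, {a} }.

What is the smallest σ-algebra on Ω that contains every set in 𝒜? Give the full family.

Initial family (4 sets): { {}, {a}, {a, b}, Ω }.
Pass 1: +2 →
  {c}  = {a, b}ᶜ
  {b, c}  = {a}ᶜ
  (now 6)
Pass 2: +1 →
  {a, c}  = {c} ∪ {a}
  (now 7)
Pass 3 (1 new):
  {b}  = {a, c}ᶜ
  (now 8)
Pass 4: stable.

Therefore σ(𝒜) = { {}, {a}, {b}, {c}, {a, b}, {a, c}, {b, c}, Ω } (|σ(𝒜)| = 8).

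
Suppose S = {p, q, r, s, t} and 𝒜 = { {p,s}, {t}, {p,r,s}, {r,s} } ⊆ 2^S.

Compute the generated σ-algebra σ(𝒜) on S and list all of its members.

Seed the family with 𝒜 together with ∅ and S: { {}, {t}, {p,s}, {r,s}, {p,r,s}, S }.
Step 1: 7 new —
  {q,t}  = complement {p,r,s}
  {p,q,t}  = complement {r,s}
  {p,s,t}  = {p,s} ∪ {t}
  {q,r,t}  = complement {p,s}
  {r,s,t}  = {r,s} ∪ {t}
  {p,q,r,s}  = complement {t}
  {p,r,s,t}  = {p,r,s} ∪ {t}
  |family| = 13
Step 2 (6 new):
  {q}  = complement {p,r,s,t}
  {p,q}  = complement {r,s,t}
  {q,r}  = complement {p,s,t}
  {p,q,r,t}  = {p,q,t} ∪ {q,r,t}
  {p,q,s,t}  = {p,s,t} ∪ {q,t}
  {q,r,s,t}  = {q,t} ∪ {r,s,t}
  |family| = 19
Step 3 (6 new):
  {p}  = complement {q,r,s,t}
  {r}  = complement {p,q,s,t}
  {s}  = complement {p,q,r,t}
  {p,q,r}  = {p,q} ∪ {q,r}
  {p,q,s}  = {q} ∪ {p,s}
  {q,r,s}  = {r,s} ∪ {q}
  |family| = 25
Step 4: 6 new —
  {p,r}  = {r} ∪ {p}
  {p,t}  = complement {q,r,s}
  {q,s}  = {q} ∪ {s}
  {r,t}  = complement {p,q,s}
  {s,t}  = complement {p,q,r}
  {q,s,t}  = {q,t} ∪ {s}
  |family| = 31
Step 5 adds 1:
  {p,r,t}  = complement {q,s}
  |family| = 32
Step 6: stable.

Therefore σ(𝒜) = { {}, {p}, {q}, {r}, {s}, {t}, {p,q}, {p,r}, {p,s}, {p,t}, {q,r}, {q,s}, {q,t}, {r,s}, {r,t}, {s,t}, {p,q,r}, {p,q,s}, {p,q,t}, {p,r,s}, {p,r,t}, {p,s,t}, {q,r,s}, {q,r,t}, {q,s,t}, {r,s,t}, {p,q,r,s}, {p,q,r,t}, {p,q,s,t}, {p,r,s,t}, {q,r,s,t}, S } (|σ(𝒜)| = 32).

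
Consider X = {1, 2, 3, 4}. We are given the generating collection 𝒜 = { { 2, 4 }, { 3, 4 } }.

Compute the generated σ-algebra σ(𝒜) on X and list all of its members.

Answer: σ(𝒜) = { {  }, { 1 }, { 2 }, { 3 }, { 4 }, { 1, 2 }, { 1, 3 }, { 1, 4 }, { 2, 3 }, { 2, 4 }, { 3, 4 }, { 1, 2, 3 }, { 1, 2, 4 }, { 1, 3, 4 }, { 2, 3, 4 }, X }

Derivation:
Begin from { {  }, { 2, 4 }, { 3, 4 }, X } (that is, 𝒜 plus ∅ and X).
Iteration 1. New:
  { 1, 2 }  = { 3, 4 }ᶜ
  { 1, 3 }  = { 2, 4 }ᶜ
  { 2, 3, 4 }  = { 3, 4 } ∪ { 2, 4 }
  |family| = 7
Iteration 2. New:
  { 1 }  = { 2, 3, 4 }ᶜ
  { 1, 2, 3 }  = { 1, 2 } ∪ { 1, 3 }
  { 1, 2, 4 }  = { 1, 2 } ∪ { 2, 4 }
  { 1, 3, 4 }  = { 3, 4 } ∪ { 1, 3 }
  |family| = 11
Iteration 3 (3 new):
  { 2 }  = { 1, 3, 4 }ᶜ
  { 3 }  = { 1, 2, 4 }ᶜ
  { 4 }  = { 1, 2, 3 }ᶜ
  |family| = 14
Iteration 4 (2 new):
  { 1, 4 }  = { 4 } ∪ { 1 }
  { 2, 3 }  = { 3 } ∪ { 2 }
  |family| = 16
Iteration 5 adds nothing — fixpoint reached.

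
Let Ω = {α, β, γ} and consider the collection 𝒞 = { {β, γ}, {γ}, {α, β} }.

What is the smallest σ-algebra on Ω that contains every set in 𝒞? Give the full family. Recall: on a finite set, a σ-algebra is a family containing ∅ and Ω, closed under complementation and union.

Take S₀ = 𝒞 ∪ {∅, Ω} = { ∅, {γ}, {α, β}, {β, γ}, Ω }.
Round 1 (1 new):
  {α}  = ᶜ of {β, γ}
  (now 6)
Round 2 (1 new):
  {α, γ}  = {γ} ∪ {α}
  (now 7)
Round 3: +1 →
  {β}  = ᶜ of {α, γ}
  (now 8)
Round 4: already closed under ᶜ and ∪.

Hence σ(𝒞) has 8 members: { ∅, {α}, {β}, {γ}, {α, β}, {α, γ}, {β, γ}, Ω }.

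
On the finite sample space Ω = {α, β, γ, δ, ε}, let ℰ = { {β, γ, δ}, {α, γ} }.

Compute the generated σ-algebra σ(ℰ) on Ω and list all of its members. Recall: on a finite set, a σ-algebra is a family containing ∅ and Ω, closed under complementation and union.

σ(ℰ) (16 sets): { ∅, {α}, {γ}, {ε}, {α, γ}, {α, ε}, {β, δ}, {γ, ε}, {α, β, δ}, {α, γ, ε}, {β, γ, δ}, {β, δ, ε}, {α, β, γ, δ}, {α, β, δ, ε}, {β, γ, δ, ε}, Ω }

Trace:
Take S₀ = ℰ ∪ {∅, Ω} = { ∅, {α, γ}, {β, γ, δ}, Ω }.
Iteration 1. New:
  {α, ε}  = {β, γ, δ}ᶜ
  {β, δ, ε}  = {α, γ}ᶜ
  {α, β, γ, δ}  = {β, γ, δ} ∪ {α, γ}
  |family| = 7
Iteration 2 (4 new):
  {ε}  = {α, β, γ, δ}ᶜ
  {α, γ, ε}  = {α, γ} ∪ {α, ε}
  {α, β, δ, ε}  = {α, ε} ∪ {β, δ, ε}
  {β, γ, δ, ε}  = {β, γ, δ} ∪ {β, δ, ε}
  |family| = 11
Iteration 3 (3 new):
  {α}  = {β, γ, δ, ε}ᶜ
  {γ}  = {α, β, δ, ε}ᶜ
  {β, δ}  = {α, γ, ε}ᶜ
  |family| = 14
Iteration 4. New:
  {γ, ε}  = {γ} ∪ {ε}
  {α, β, δ}  = {β, δ} ∪ {α}
  |family| = 16
Iteration 5: already closed under ᶜ and ∪.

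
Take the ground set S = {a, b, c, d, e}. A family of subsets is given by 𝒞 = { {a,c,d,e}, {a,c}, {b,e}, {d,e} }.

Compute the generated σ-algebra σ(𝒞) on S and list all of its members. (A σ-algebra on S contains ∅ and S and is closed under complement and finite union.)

σ(𝒞) (16 sets): { ∅, {b}, {d}, {e}, {a,c}, {b,d}, {b,e}, {d,e}, {a,b,c}, {a,c,d}, {a,c,e}, {b,d,e}, {a,b,c,d}, {a,b,c,e}, {a,c,d,e}, S }

Working:
Seed the family with 𝒞 together with ∅ and S: { ∅, {a,c}, {b,e}, {d,e}, {a,c,d,e}, S }.
Pass 1 adds 5:
  {b}  = {a,c,d,e}ᶜ
  {a,b,c}  = {d,e}ᶜ
  {a,c,d}  = {b,e}ᶜ
  {b,d,e}  = {a,c}ᶜ
  {a,b,c,e}  = {b,e} ∪ {a,c}
  — 11 sets.
Pass 2: +2 →
  {d}  = {a,b,c,e}ᶜ
  {a,b,c,d}  = {a,b,c} ∪ {a,c,d}
  — 13 sets.
Pass 3: +2 →
  {e}  = {a,b,c,d}ᶜ
  {b,d}  = {d} ∪ {b}
  — 15 sets.
Pass 4: +1 →
  {a,c,e}  = {b,d}ᶜ
  — 16 sets.
Pass 5: already closed under ᶜ and ∪.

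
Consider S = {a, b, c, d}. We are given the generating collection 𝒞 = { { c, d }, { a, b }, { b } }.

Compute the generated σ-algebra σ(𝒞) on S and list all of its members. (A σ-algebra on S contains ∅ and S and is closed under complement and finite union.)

|σ(𝒞)| = 8.  σ(𝒞) = { {  }, { a }, { b }, { a, b }, { c, d }, { a, c, d }, { b, c, d }, S }

Trace:
Take S₀ = 𝒞 ∪ {∅, S} = { {  }, { b }, { a, b }, { c, d }, S }.
Iteration 1 adds 2:
  { a, c, d }  = complement { b }
  { b, c, d }  = { c, d } ∪ { b }
Iteration 2: 1 new —
  { a }  = complement { b, c, d }
Iteration 3: stable.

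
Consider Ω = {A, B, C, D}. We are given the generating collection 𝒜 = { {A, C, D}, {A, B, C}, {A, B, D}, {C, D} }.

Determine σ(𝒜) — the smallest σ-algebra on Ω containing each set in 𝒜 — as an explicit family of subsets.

Begin from { {}, {C, D}, {A, B, C}, {A, B, D}, {A, C, D}, Ω } (that is, 𝒜 plus ∅ and Ω).
Iteration 1 (4 new):
  {B}  = Ω∖{A, C, D}
  {C}  = Ω∖{A, B, D}
  {D}  = Ω∖{A, B, C}
  {A, B}  = Ω∖{C, D}
  |family| = 10
Iteration 2: +3 →
  {B, C}  = {B} ∪ {C}
  {B, D}  = {B} ∪ {D}
  {B, C, D}  = {C, D} ∪ {B}
  |family| = 13
Iteration 3: +3 →
  {A}  = Ω∖{B, C, D}
  {A, C}  = Ω∖{B, D}
  {A, D}  = Ω∖{B, C}
  |family| = 16
Iteration 4: no new sets; the family is a σ-algebra.

σ(𝒜) = { {}, {A}, {B}, {C}, {D}, {A, B}, {A, C}, {A, D}, {B, C}, {B, D}, {C, D}, {A, B, C}, {A, B, D}, {A, C, D}, {B, C, D}, Ω }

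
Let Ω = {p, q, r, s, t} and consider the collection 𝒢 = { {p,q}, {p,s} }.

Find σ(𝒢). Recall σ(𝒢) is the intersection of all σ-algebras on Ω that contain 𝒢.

Begin from { ∅, {p,q}, {p,s}, Ω } (that is, 𝒢 plus ∅ and Ω).
Round 1: 3 new —
  {p,q,s}  = {p,q} ∪ {p,s}
  {q,r,t}  = ᶜ of {p,s}
  {r,s,t}  = ᶜ of {p,q}
Round 2: +4 →
  {r,t}  = ᶜ of {p,q,s}
  {p,q,r,t}  = {q,r,t} ∪ {p,q}
  {p,r,s,t}  = {r,s,t} ∪ {p,s}
  {q,r,s,t}  = {r,s,t} ∪ {q,r,t}
Round 3 (3 new):
  {p}  = ᶜ of {q,r,s,t}
  {q}  = ᶜ of {p,r,s,t}
  {s}  = ᶜ of {p,q,r,t}
Round 4 (2 new):
  {q,s}  = {s} ∪ {q}
  {p,r,t}  = {r,t} ∪ {p}
Round 5: already closed under ᶜ and ∪.

Hence σ(𝒢) has 16 members: { ∅, {p}, {q}, {s}, {p,q}, {p,s}, {q,s}, {r,t}, {p,q,s}, {p,r,t}, {q,r,t}, {r,s,t}, {p,q,r,t}, {p,r,s,t}, {q,r,s,t}, Ω }.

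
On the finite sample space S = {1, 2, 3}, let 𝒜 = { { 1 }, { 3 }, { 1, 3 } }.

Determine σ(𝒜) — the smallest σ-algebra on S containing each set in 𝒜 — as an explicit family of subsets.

Answer: σ(𝒜) = { {  }, { 1 }, { 2 }, { 3 }, { 1, 2 }, { 1, 3 }, { 2, 3 }, S }

Derivation:
Take S₀ = 𝒜 ∪ {∅, S} = { {  }, { 1 }, { 3 }, { 1, 3 }, S }.
Round 1 (3 new):
  { 2 }  = ᶜ of { 1, 3 }
  { 1, 2 }  = ᶜ of { 3 }
  { 2, 3 }  = ᶜ of { 1 }
  — 8 sets.
Round 2: already closed under ᶜ and ∪.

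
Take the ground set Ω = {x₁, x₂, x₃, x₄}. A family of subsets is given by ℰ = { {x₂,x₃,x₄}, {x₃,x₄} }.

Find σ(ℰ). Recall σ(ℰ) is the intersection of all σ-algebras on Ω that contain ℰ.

Initial family (4 sets): { {}, {x₃,x₄}, {x₂,x₃,x₄}, Ω }.
Step 1 adds 2:
  {x₁}  = ᶜ of {x₂,x₃,x₄}
  {x₁,x₂}  = ᶜ of {x₃,x₄}
Step 2 (1 new):
  {x₁,x₃,x₄}  = {x₃,x₄} ∪ {x₁}
Step 3. New:
  {x₂}  = ᶜ of {x₁,x₃,x₄}
Step 4: closed — nothing new.

Hence σ(ℰ) has 8 members: { {}, {x₁}, {x₂}, {x₁,x₂}, {x₃,x₄}, {x₁,x₃,x₄}, {x₂,x₃,x₄}, Ω }.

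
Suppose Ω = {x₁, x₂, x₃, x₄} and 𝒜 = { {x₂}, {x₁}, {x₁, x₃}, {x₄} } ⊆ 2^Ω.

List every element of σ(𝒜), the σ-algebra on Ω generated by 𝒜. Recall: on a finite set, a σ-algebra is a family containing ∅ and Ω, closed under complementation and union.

σ(𝒜) (16 sets): { {}, {x₁}, {x₂}, {x₃}, {x₄}, {x₁, x₂}, {x₁, x₃}, {x₁, x₄}, {x₂, x₃}, {x₂, x₄}, {x₃, x₄}, {x₁, x₂, x₃}, {x₁, x₂, x₄}, {x₁, x₃, x₄}, {x₂, x₃, x₄}, Ω }

Trace:
Take S₀ = 𝒜 ∪ {∅, Ω} = { {}, {x₁}, {x₂}, {x₄}, {x₁, x₃}, Ω }.
Pass 1. New:
  {x₁, x₂}  = {x₂} ∪ {x₁}
  {x₁, x₄}  = {x₄} ∪ {x₁}
  {x₂, x₄}  = {x₁, x₃}ᶜ
  {x₁, x₂, x₃}  = {x₄}ᶜ
  {x₁, x₃, x₄}  = {x₂}ᶜ
  {x₂, x₃, x₄}  = {x₁}ᶜ
  (now 12)
Pass 2: 3 new —
  {x₂, x₃}  = {x₁, x₄}ᶜ
  {x₃, x₄}  = {x₁, x₂}ᶜ
  {x₁, x₂, x₄}  = {x₁, x₂} ∪ {x₁, x₄}
  (now 15)
Pass 3 adds 1:
  {x₃}  = {x₁, x₂, x₄}ᶜ
  (now 16)
Pass 4: already closed under ᶜ and ∪.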